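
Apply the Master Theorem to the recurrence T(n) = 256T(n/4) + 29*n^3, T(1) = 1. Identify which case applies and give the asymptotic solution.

a=256, b=4, f(n)=29*n^3.
log_4(256) = 4 > 3.
Since f(n) = O(n^3) is polynomially smaller than n^4, Case 1 applies.
T(n) = Theta(n^4).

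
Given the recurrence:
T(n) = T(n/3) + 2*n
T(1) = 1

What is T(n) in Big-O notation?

Geometric series: 2*n*(1 + 1/3 + 1/3^2 + ...) = O(n). T(n) = O(n).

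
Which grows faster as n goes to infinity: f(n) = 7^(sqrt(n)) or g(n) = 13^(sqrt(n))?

g(n) = 13^(sqrt(n)) grows faster: ratio is (13/7)^(sqrt(n)) -> infinity since 13/7 > 1.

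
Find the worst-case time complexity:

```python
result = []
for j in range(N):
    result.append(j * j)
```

Time complexity: O(n).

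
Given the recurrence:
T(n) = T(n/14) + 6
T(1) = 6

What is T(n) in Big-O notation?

Each step divides n by 14 and adds 6. After log_14(n) steps, T(n) = O(log n).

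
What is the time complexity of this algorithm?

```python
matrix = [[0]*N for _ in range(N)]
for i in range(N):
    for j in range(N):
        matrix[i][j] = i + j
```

Time complexity: O(n^2).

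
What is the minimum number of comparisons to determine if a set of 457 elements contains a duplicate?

Determining if 457 elements are all distinct requires Omega(n log n) comparisons in the comparison model. This follows from the element distinctness lower bound.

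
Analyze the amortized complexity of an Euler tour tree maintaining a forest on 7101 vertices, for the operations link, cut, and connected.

An Euler tour tree stores each tree's Euler tour as a balanced BST keyed by tour position. On 7101 vertices: link concatenates two tours via O(1) splits/joins of size <= 2*7101 (O(log n)); cut splits the tour at the two occurrences of the edge (O(log n)); connected compares BST roots (O(log n) to find the root). All O(log n) amortized.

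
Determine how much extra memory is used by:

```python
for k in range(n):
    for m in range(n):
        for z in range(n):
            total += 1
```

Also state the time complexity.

Space complexity: O(1).
Only a constant amount of auxiliary storage is used; nothing grows with n.
Time complexity: O(n^3).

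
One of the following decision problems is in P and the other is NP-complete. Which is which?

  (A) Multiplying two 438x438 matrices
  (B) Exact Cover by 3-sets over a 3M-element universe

(A) is P: the schoolbook algorithm runs in O(n^3).
(B) is NP-complete: one of Karp's 21 NP-complete problems.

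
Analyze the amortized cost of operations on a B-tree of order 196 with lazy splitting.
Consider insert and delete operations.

In a B-tree of order 196, a node splits when it has 196 keys. With lazy splitting, we use potential Phi = number of full nodes + number of near-empty nodes. Each split costs O(1) but reduces potential. Between splits, at least 98 insertions must occur in that node. Amortized structural cost is O(1) per operation, plus O(log_196 n) traversal.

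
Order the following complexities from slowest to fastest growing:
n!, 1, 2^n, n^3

Ordered by growth rate: 1 < n^3 < 2^n < n!.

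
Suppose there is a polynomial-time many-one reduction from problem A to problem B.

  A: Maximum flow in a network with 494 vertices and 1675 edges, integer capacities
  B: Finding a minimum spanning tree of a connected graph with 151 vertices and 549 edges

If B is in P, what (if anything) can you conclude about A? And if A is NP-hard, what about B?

A poly-time reduction A <=_p B means any A-instance can be transformed to a B-instance in poly time.
If B is in P: compose the reduction with B's poly-time algorithm to solve A in poly time, so A is in P.
If A is NP-hard: every NP problem reduces to A, which reduces to B; composing reductions, every NP problem reduces to B, so B is NP-hard.
(Here in fact A is P and B is P.)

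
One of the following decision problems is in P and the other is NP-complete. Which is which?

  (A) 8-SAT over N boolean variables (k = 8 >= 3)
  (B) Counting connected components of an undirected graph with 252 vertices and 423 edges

(A) is NP-complete: 3-SAT is NP-complete (Cook-Levin); k-SAT for k>=3 reduces from 3-SAT.
(B) is P: BFS/DFS visits each vertex and edge once: O(V+E).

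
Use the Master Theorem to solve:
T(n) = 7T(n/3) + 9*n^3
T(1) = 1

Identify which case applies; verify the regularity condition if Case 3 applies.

a=7, b=3, f(n)=9*n^3.
log_3(7) = 1.771 < 3.
f(n) = Omega(n^(1.771+epsilon)) for some epsilon > 0, so Case 3 is the candidate.
Regularity: a*f(n/b) = 7*9*(n/3)^3 = (7/27)*9*n^3 <= c*f(n) with c = 7/27 < 1. Satisfied.
Case 3: T(n) = Theta(n^3).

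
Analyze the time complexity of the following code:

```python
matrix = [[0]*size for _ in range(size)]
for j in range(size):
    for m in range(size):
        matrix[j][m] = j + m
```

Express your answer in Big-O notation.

Time complexity: O(n^2).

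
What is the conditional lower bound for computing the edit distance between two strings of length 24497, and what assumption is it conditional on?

Under SETH (the Strong Exponential Time Hypothesis), edit distance on length-24497 strings cannot be computed in O(n^(2-epsilon)) time for any epsilon > 0 (Backurs-Indyk). The reduction is from CNF-SAT via the orthogonal vectors problem.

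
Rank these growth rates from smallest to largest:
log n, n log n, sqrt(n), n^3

Ordered by growth rate: log n < sqrt(n) < n log n < n^3.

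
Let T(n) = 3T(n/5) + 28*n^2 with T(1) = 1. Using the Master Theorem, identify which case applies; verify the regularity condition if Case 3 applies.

a=3, b=5, f(n)=28*n^2.
log_5(3) = 0.6826 < 2.
f(n) = Omega(n^(0.6826+epsilon)) for some epsilon > 0, so Case 3 is the candidate.
Regularity: a*f(n/b) = 3*28*(n/5)^2 = (3/25)*28*n^2 <= c*f(n) with c = 3/25 < 1. Satisfied.
Case 3: T(n) = Theta(n^2).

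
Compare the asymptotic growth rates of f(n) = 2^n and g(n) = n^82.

f(n) = 2^n grows faster: any exponential with base > 1 dominates every polynomial.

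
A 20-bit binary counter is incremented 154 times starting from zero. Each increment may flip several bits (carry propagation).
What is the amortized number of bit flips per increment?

Bit i flips on every 2^i-th increment, so over 154 increments bit i flips floor(154/2^i) times. Summing over i: total flips < 2 * 154. Amortized: < 2 = O(1) per increment.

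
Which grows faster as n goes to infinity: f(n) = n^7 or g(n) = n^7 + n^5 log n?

f(n) = n^7 and g(n) = n^7 + n^5 log n are Theta of each other: the lower-order n^5 log n term is o(n^7); both are Theta(n^7).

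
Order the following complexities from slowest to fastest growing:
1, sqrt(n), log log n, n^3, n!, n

Ordered by growth rate: 1 < log log n < sqrt(n) < n < n^3 < n!.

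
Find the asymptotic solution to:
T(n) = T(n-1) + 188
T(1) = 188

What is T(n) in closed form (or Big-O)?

Unrolling: T(n) = T(n-1) + 188 = T(n-2) + 2*188 = ... = T(1) + (n-1)*188 = 188 + (n-1)*188 = 188n.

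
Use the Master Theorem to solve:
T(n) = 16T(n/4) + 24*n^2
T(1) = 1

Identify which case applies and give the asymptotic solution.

a=16, b=4, f(n)=24*n^2.
log_4(16) = 2, so n^(log_b(a)) = n^2.
f(n) = Theta(n^2), so Case 2 applies.
T(n) = Theta(n^2 log n).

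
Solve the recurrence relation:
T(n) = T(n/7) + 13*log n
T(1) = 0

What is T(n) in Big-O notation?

Each of the log_7(n) levels adds O(log n). T(n) = O(log^2 n).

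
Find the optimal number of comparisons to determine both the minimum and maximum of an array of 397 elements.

Naive approach: 792 comparisons (396 for max + 396 for min).
Optimal: Compare elements in pairs first (floor(n/2) = 198 comparisons), then find max among winners and min among losers (198 comparisons each).
Total: ceil(3n/2) - 2 = 594 comparisons. An adversary argument shows this is also a lower bound.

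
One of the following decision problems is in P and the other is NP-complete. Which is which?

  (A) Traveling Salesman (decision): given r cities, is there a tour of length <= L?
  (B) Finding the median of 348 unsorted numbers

(A) is NP-complete: reduces from Hamiltonian Cycle.
(B) is P: linear-time selection (median-of-medians) runs in O(n).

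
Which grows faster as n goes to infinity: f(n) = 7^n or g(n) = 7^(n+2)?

f(n) = 7^n and g(n) = 7^(n+2) are Theta of each other: 7^(n+2) = 7^2 * 7^n = Theta(7^n).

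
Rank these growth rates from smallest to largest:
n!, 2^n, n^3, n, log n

Ordered by growth rate: log n < n < n^3 < 2^n < n!.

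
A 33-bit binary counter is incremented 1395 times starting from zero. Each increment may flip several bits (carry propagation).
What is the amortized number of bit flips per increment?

Bit i flips on every 2^i-th increment, so over 1395 increments bit i flips floor(1395/2^i) times. Summing over i: total flips < 2 * 1395. Amortized: < 2 = O(1) per increment.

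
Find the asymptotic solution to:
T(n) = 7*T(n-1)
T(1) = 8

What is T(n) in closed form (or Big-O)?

Each step multiplies by 7. T(n) = T(1)*7^(n-1) = 8*7^(n-1).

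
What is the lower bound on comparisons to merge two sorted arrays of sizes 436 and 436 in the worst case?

Adversary: with |436 - 436| <= 1 the inputs can be fully interleaved so that every adjacent pair in the merged output comes from different arrays. Then each of the 871 adjacent pairs must be directly compared, or the algorithm cannot determine their relative order. Standard merge meets this bound.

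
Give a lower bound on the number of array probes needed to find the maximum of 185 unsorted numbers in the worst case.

Adversary: any unprobed cell could hold a value larger than everything seen so far. If fewer than 185 cells are probed, the adversary places the max in an unprobed cell. So all 185 cells must be examined; together with 185-1 comparisons this is tight.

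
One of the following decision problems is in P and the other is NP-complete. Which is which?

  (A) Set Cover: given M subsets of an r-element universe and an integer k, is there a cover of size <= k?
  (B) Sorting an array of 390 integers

(A) is NP-complete: one of Karp's 21 NP-complete problems (with k part of the input).
(B) is P: merge sort runs in O(n log n).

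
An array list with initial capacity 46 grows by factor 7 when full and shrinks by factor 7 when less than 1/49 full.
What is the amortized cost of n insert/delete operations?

Using potential function Phi = |7*size - capacity|. Resizing costs are offset by potential release. Amortized O(1) per operation.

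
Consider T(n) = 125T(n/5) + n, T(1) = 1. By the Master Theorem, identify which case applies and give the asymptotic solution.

a=125, b=5, f(n)=n.
log_5(125) = 3 > 1.
Since f(n) = O(n^1) is polynomially smaller than n^3, Case 1 applies.
T(n) = Theta(n^3).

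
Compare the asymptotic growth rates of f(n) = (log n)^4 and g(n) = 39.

f(n) = (log n)^4 grows faster: any unbounded function dominates a constant.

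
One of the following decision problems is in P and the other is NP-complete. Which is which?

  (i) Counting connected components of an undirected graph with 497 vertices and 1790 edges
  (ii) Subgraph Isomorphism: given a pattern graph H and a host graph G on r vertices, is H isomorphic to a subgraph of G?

(i) is P: BFS/DFS visits each vertex and edge once: O(V+E).
(ii) is NP-complete: generalizes Clique and Hamiltonian Path (pattern size is part of the input).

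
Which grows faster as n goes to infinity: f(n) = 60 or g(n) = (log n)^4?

g(n) = (log n)^4 grows faster: any unbounded function dominates a constant.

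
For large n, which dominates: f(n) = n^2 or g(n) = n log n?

f(n) = n^2 grows faster: n^2 / (n log n) = n/log n -> infinity.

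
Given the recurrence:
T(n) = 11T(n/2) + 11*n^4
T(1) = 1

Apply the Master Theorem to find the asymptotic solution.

a=11, b=2, f(n)=11*n^4. log_2(11) = 3.459 < 4. Case 3: T(n) = O(n^4).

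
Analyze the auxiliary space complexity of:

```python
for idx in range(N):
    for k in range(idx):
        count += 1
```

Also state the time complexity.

Space complexity: O(1).
Only a constant amount of auxiliary storage is used; nothing grows with n.
Time complexity: O(n^2).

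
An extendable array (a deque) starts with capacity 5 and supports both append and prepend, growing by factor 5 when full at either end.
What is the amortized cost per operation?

Growth at either end copies all elements; capacities form a geometric sequence with ratio 5, so total copy cost over n operations is O(n) (two geometric series). Amortized O(1).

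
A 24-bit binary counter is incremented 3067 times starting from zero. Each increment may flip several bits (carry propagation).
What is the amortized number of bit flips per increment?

Bit i flips on every 2^i-th increment, so over 3067 increments bit i flips floor(3067/2^i) times. Summing over i: total flips < 2 * 3067. Amortized: < 2 = O(1) per increment.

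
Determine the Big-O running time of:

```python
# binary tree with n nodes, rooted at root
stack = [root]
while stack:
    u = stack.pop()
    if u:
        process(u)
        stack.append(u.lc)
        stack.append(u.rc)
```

Time complexity: O(n).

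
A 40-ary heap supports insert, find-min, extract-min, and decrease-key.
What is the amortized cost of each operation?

The 40-ary heap has height O(log_40 n). Insert sifts up: O(log_40 n). Find-min reads the root: O(1). Extract-min sifts down comparing 40 children per level: O(40 * log_40 n). Decrease-key sifts up: O(log_40 n).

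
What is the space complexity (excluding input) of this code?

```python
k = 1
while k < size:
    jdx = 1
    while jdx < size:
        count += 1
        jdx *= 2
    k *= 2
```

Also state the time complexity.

Space complexity: O(1).
Only a constant amount of auxiliary storage is used; nothing grows with n.
Time complexity: O(log^2 n).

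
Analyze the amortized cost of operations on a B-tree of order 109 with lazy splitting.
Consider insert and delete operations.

In a B-tree of order 109, a node splits when it has 109 keys. With lazy splitting, we use potential Phi = number of full nodes + number of near-empty nodes. Each split costs O(1) but reduces potential. Between splits, at least 54 insertions must occur in that node. Amortized structural cost is O(1) per operation, plus O(log_109 n) traversal.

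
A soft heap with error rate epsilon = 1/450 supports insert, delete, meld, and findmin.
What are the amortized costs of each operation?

Soft heaps (Chazelle) allow up to an epsilon = 1/450 fraction of elements to have corrupted (raised) keys. Insert is O(log(1/epsilon)) = O(log 450) amortized -- the structure maintains heap-ordered binary trees of rank bounded by O(log(1/epsilon)). Meld concatenates root lists: O(1) amortized. Delete and findmin are O(1) amortized.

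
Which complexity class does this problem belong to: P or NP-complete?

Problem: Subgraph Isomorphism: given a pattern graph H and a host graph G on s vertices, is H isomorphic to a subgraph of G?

This problem is NP-complete: generalizes Clique and Hamiltonian Path (pattern size is part of the input).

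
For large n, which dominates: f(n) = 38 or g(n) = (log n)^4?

g(n) = (log n)^4 grows faster: any unbounded function dominates a constant.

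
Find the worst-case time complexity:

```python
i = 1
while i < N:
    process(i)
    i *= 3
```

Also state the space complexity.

Time complexity: O(log n).
Space complexity: O(1).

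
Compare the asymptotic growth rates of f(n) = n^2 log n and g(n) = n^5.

g(n) = n^5 grows faster: n^5 / (n^2 log n) = n^3/log n -> infinity.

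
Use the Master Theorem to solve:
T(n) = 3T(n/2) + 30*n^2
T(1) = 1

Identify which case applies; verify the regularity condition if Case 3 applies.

a=3, b=2, f(n)=30*n^2.
log_2(3) = 1.585 < 2.
f(n) = Omega(n^(1.585+epsilon)) for some epsilon > 0, so Case 3 is the candidate.
Regularity: a*f(n/b) = 3*30*(n/2)^2 = (3/4)*30*n^2 <= c*f(n) with c = 3/4 < 1. Satisfied.
Case 3: T(n) = Theta(n^2).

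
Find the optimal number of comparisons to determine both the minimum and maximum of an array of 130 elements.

Naive approach: 258 comparisons (129 for max + 129 for min).
Optimal: Compare elements in pairs first (floor(n/2) = 65 comparisons), then find max among winners and min among losers (64 comparisons each).
Total: ceil(3n/2) - 2 = 193 comparisons. An adversary argument shows this is also a lower bound.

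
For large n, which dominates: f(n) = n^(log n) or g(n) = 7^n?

g(n) = 7^n grows faster: take logs: log(n^(log n)) = (log n)^2, log(7^n) = n log 7; n dominates (log n)^2.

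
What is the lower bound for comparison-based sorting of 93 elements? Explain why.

A comparison-based sorting algorithm corresponds to a decision tree. With 93! possible permutations, the tree has 93! leaves. The height is at least log_2(93!) = Omega(n log n) by Stirling's approximation.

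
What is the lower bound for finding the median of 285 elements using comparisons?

To find the median of 285 elements, every element must be compared at least once, so the lower bound is Omega(n). The BFPRT algorithm achieves O(n), making this tight.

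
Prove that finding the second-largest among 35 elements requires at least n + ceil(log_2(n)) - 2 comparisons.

Lower bound (adversary): identifying the maximum requires 35-1 comparisons (each eliminates one candidate). Assign weight 1 to each element; on each comparison the adversary lets the heavier side win and gives it the loser's weight. The max ends with weight 35, but each comparison it wins at most doubles its weight, so the max must win >= ceil(log_2(35)) = 6 comparisons. The second-largest is one of those 6 direct losers to the max, and identifying which one is largest needs >= 6-1 further comparisons. Total >= 35-1 + 6-1 = 39.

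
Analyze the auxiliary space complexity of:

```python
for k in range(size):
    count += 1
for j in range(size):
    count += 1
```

Space complexity: O(1).
Only a constant amount of auxiliary storage is used; nothing grows with n.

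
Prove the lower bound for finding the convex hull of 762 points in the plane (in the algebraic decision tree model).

Reduction from sorting: given 762 numbers x_1,...,x_{762}, map x_i to the point (x_i, x_i^2) on the parabola y = x^2. All points are on the convex hull, and walking the hull gives them in sorted x-order. Since sorting requires Omega(n log n), so does planar convex hull.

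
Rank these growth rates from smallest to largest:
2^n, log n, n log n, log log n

Ordered by growth rate: log log n < log n < n log n < 2^n.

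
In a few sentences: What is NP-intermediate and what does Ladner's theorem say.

NP-intermediate problems are in NP but neither in P nor NP-complete (assuming P != NP). Ladner's theorem proves such problems exist if P != NP. Graph isomorphism and integer factoring are candidate NP-intermediate problems -- no polynomial algorithm is known, but no NP-completeness proof exists either.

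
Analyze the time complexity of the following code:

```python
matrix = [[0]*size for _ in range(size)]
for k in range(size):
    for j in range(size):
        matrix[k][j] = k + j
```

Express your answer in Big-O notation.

Time complexity: O(n^2).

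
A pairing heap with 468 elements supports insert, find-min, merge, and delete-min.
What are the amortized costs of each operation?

Pairing heaps are self-adjusting heap-ordered trees. Insert and merge link two roots: O(1). Find-min reads the root: O(1). Delete-min removes the root, then pairs children in two passes; amortized cost is O(log 468) = O(log n).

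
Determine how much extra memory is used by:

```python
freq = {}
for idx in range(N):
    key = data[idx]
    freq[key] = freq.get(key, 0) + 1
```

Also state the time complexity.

Space complexity: O(n).
Auxiliary storage grows linearly with the input size n in the worst case.
Time complexity: O(n).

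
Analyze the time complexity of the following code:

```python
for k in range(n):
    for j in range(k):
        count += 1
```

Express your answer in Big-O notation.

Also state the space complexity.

Time complexity: O(n^2).
Space complexity: O(1).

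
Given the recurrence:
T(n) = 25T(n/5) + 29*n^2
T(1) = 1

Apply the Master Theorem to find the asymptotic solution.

a=25, b=5, f(n)=29*n^2. log_5(25) = 2. Case 2: T(n) = O(n^2 log n).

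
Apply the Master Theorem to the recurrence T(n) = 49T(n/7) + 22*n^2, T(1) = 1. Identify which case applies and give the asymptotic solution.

a=49, b=7, f(n)=22*n^2.
log_7(49) = 2, so n^(log_b(a)) = n^2.
f(n) = Theta(n^2), so Case 2 applies.
T(n) = Theta(n^2 log n).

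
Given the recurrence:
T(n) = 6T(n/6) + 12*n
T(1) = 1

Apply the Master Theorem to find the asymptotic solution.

a=6, b=6, f(n)=12*n. log_6(6) = 1. Case 2: T(n) = O(n log n).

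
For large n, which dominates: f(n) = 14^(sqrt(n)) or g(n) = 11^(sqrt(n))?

f(n) = 14^(sqrt(n)) grows faster: ratio is (14/11)^(sqrt(n)) -> infinity since 14/11 > 1.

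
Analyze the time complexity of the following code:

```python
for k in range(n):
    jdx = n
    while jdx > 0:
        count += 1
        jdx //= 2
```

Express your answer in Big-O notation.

Time complexity: O(n log n).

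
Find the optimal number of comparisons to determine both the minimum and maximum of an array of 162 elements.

Naive approach: 322 comparisons (161 for max + 161 for min).
Optimal: Compare elements in pairs first (floor(n/2) = 81 comparisons), then find max among winners and min among losers (80 comparisons each).
Total: ceil(3n/2) - 2 = 241 comparisons. An adversary argument shows this is also a lower bound.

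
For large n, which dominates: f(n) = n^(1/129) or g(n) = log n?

f(n) = n^(1/129) grows faster: any positive power of n dominates log n.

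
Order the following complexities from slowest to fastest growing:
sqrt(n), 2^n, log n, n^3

Ordered by growth rate: log n < sqrt(n) < n^3 < 2^n.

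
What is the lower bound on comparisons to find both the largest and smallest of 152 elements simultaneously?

Pair elements first (floor(152/2) comparisons), then find max among winners and min among losers. Total: ceil(3*152/2) - 2 = 226 comparisons.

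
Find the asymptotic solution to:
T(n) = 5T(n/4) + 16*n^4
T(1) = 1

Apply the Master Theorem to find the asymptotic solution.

a=5, b=4, f(n)=16*n^4. log_4(5) = 1.161 < 4. Case 3: T(n) = O(n^4).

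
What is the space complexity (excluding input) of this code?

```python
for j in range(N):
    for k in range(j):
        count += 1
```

Space complexity: O(1).
Only a constant amount of auxiliary storage is used; nothing grows with n.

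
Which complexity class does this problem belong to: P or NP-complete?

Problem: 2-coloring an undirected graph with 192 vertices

This problem is in P: 2-coloring is bipartiteness testing via BFS, O(V+E).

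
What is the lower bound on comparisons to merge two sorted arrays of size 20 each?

To merge two sorted arrays of size 20, we need at least 39 comparisons in the worst case. An adversary can force every element to be compared.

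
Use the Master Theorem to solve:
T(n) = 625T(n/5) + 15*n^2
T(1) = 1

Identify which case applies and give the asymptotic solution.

a=625, b=5, f(n)=15*n^2.
log_5(625) = 4 > 2.
Since f(n) = O(n^2) is polynomially smaller than n^4, Case 1 applies.
T(n) = Theta(n^4).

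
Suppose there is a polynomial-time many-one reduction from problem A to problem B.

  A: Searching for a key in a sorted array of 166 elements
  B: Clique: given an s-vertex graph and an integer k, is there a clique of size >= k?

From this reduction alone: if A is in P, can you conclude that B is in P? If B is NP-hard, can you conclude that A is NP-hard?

A poly-time reduction A <=_p B transfers tractability DOWN (B easy => A easy) and hardness UP (A hard => B hard), not the reverse.
From A in P, the reduction alone does NOT give B in P: any problem in P trivially reduces to SAT, yet SAT is not known to be in P.
From B NP-hard, the reduction alone does NOT give A NP-hard: again, easy problems reduce to hard ones.
(Here in fact A is P and B is NP-complete.)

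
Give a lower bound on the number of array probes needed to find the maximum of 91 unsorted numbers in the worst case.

Adversary: any unprobed cell could hold a value larger than everything seen so far. If fewer than 91 cells are probed, the adversary places the max in an unprobed cell. So all 91 cells must be examined; together with 91-1 comparisons this is tight.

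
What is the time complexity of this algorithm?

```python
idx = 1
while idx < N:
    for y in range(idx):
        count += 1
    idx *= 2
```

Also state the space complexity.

Time complexity: O(n).
Space complexity: O(1).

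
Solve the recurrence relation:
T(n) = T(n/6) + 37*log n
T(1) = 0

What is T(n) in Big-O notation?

Each of the log_6(n) levels adds O(log n). T(n) = O(log^2 n).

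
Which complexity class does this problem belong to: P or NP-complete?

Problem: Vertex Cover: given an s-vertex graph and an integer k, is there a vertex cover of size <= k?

This problem is NP-complete: one of Karp's 21 NP-complete problems (with k part of the input; for any fixed constant k it is in P).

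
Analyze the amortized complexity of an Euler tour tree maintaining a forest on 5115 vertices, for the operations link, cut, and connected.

An Euler tour tree stores each tree's Euler tour as a balanced BST keyed by tour position. On 5115 vertices: link concatenates two tours via O(1) splits/joins of size <= 2*5115 (O(log n)); cut splits the tour at the two occurrences of the edge (O(log n)); connected compares BST roots (O(log n) to find the root). All O(log n) amortized.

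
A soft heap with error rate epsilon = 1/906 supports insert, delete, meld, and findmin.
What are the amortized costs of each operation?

Soft heaps (Chazelle) allow up to an epsilon = 1/906 fraction of elements to have corrupted (raised) keys. Insert is O(log(1/epsilon)) = O(log 906) amortized -- the structure maintains heap-ordered binary trees of rank bounded by O(log(1/epsilon)). Meld concatenates root lists: O(1) amortized. Delete and findmin are O(1) amortized.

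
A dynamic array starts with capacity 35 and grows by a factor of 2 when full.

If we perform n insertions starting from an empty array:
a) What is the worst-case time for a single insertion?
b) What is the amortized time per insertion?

(a) Worst-case single insertion: O(n) -- when the array is full at capacity c, the resize copies all c elements, and c can be Theta(n).
(b) Resizes happen at sizes 35, 70, 140, ... Total copy cost for n insertions: 35 + 70 + ... = O(n) (geometric series with ratio 1/2). Amortized cost per insertion: O(n)/n = O(1).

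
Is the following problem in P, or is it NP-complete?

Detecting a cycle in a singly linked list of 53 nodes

This problem is in P: Floyd's tortoise-and-hare runs in O(n) time, O(1) space.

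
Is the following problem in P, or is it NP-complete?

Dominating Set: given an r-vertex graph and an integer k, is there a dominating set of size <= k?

This problem is NP-complete: reduces from Set Cover (with k part of the input).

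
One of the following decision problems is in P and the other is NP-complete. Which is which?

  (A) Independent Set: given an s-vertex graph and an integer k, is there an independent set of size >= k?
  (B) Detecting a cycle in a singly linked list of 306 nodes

(A) is NP-complete: complement of Clique (with k part of the input).
(B) is P: Floyd's tortoise-and-hare runs in O(n) time, O(1) space.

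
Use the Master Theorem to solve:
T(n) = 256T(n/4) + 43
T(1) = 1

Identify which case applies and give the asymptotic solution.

a=256, b=4, f(n)=43.
log_4(256) = 4 > 0.
Since f(n) = O(n^0) is polynomially smaller than n^4, Case 1 applies.
T(n) = Theta(n^4).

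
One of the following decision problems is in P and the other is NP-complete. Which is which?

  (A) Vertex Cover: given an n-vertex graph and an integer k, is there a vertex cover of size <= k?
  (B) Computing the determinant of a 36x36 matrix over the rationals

(A) is NP-complete: one of Karp's 21 NP-complete problems (with k part of the input; for any fixed constant k it is in P).
(B) is P: Gaussian elimination runs in O(n^3).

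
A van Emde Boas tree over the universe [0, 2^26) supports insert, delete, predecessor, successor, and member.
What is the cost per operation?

vEB recursively partitions [0, 67108864) into sqrt(u) clusters of size sqrt(u). Each operation recurses into either one cluster or the summary, never both: T(u) = T(sqrt(u)) + O(1) => T(u) = O(log log u) = O(log 26). This is worst-case, not just amortized.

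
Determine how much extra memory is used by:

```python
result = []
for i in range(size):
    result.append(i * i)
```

Space complexity: O(n).
Auxiliary storage grows linearly with the input size n in the worst case.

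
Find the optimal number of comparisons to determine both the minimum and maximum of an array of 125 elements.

Naive approach: 248 comparisons (124 for max + 124 for min).
Optimal: Compare elements in pairs first (floor(n/2) = 62 comparisons), then find max among winners and min among losers (62 comparisons each).
Total: ceil(3n/2) - 2 = 186 comparisons. An adversary argument shows this is also a lower bound.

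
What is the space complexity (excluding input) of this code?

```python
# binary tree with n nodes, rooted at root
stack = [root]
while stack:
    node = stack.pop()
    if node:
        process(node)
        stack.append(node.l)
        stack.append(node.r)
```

Space complexity: O(n).
Auxiliary storage grows linearly with the input size n in the worst case.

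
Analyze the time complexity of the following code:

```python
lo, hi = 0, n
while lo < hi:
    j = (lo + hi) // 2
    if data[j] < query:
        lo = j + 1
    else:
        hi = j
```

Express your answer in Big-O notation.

Time complexity: O(log n).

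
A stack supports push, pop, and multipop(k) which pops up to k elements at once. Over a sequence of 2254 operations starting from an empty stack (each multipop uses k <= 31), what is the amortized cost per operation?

Each element is pushed exactly once and popped at most once (whether by pop or as part of a multipop). So the total number of individual pops over the whole sequence is at most the number of pushes, which is at most 2254. Total work <= 2 * 2254, hence O(1) amortized per operation.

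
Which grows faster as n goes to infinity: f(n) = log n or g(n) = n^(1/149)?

g(n) = n^(1/149) grows faster: any positive power of n dominates log n.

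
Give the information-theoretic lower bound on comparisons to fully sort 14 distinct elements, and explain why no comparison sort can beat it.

A comparison sort is a binary decision tree whose leaves are the 14! = 87178291200 possible output permutations. A binary tree with L leaves has height >= ceil(log_2(L)). So any comparison sort needs >= ceil(log_2(14!)) = 37 comparisons in the worst case.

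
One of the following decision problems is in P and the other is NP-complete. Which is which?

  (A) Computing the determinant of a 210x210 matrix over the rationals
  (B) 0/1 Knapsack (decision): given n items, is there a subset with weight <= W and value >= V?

(A) is P: Gaussian elimination runs in O(n^3).
(B) is NP-complete: reduces from Subset Sum.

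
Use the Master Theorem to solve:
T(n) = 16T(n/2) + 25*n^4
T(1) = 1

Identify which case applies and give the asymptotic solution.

a=16, b=2, f(n)=25*n^4.
log_2(16) = 4, so n^(log_b(a)) = n^4.
f(n) = Theta(n^4), so Case 2 applies.
T(n) = Theta(n^4 log n).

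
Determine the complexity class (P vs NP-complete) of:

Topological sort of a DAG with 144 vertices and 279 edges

This problem is in P: DFS-based topological sort runs in O(V+E).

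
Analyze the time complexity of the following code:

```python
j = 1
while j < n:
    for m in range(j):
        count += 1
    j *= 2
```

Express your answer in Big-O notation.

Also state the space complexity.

Time complexity: O(n).
Space complexity: O(1).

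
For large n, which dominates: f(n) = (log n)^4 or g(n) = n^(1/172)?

g(n) = n^(1/172) grows faster: any positive power of n dominates any polylog.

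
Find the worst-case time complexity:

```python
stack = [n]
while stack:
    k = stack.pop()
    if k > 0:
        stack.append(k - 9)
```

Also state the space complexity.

Time complexity: O(n).
Space complexity: O(1).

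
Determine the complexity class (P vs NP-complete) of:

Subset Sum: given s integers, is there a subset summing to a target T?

This problem is NP-complete: one of Karp's 21 NP-complete problems.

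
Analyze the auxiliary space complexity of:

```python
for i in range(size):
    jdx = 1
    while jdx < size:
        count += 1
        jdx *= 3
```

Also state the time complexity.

Space complexity: O(1).
Only a constant amount of auxiliary storage is used; nothing grows with n.
Time complexity: O(n log n).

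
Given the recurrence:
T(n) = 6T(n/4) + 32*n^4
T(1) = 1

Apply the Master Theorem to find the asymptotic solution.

a=6, b=4, f(n)=32*n^4. log_4(6) = 1.292 < 4. Case 3: T(n) = O(n^4).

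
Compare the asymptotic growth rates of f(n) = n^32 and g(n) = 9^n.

g(n) = 9^n grows faster: any exponential with base > 1 dominates every polynomial.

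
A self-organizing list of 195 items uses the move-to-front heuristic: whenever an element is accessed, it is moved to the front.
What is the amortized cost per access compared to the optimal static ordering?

With potential Phi = number of inversions between the MTF list and the optimal static list (at most C(195,2)), each access has amortized cost at most 2 * (cost under optimal static ordering). This is the move-to-front 2-competitiveness result.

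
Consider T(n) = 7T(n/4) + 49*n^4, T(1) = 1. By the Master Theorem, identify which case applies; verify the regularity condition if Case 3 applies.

a=7, b=4, f(n)=49*n^4.
log_4(7) = 1.404 < 4.
f(n) = Omega(n^(1.404+epsilon)) for some epsilon > 0, so Case 3 is the candidate.
Regularity: a*f(n/b) = 7*49*(n/4)^4 = (7/256)*49*n^4 <= c*f(n) with c = 7/256 < 1. Satisfied.
Case 3: T(n) = Theta(n^4).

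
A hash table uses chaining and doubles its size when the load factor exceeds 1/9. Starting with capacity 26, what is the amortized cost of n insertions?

Rehashing occurs when load exceeds 1/9. Total rehash cost is geometric series summing to O(n). Each insertion itself is O(1). Amortized: O(1).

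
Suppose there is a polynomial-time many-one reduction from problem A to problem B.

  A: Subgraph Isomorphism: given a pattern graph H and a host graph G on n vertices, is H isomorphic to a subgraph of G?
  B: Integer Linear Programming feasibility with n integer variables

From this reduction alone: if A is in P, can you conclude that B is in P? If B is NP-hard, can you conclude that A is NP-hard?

A poly-time reduction A <=_p B transfers tractability DOWN (B easy => A easy) and hardness UP (A hard => B hard), not the reverse.
From A in P, the reduction alone does NOT give B in P: any problem in P trivially reduces to SAT, yet SAT is not known to be in P.
From B NP-hard, the reduction alone does NOT give A NP-hard: again, easy problems reduce to hard ones.
(Here in fact A is NP-complete and B is NP-complete.)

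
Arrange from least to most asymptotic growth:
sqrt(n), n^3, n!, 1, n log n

Ordered by growth rate: 1 < sqrt(n) < n log n < n^3 < n!.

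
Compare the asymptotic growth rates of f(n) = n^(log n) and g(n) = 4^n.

g(n) = 4^n grows faster: take logs: log(n^(log n)) = (log n)^2, log(4^n) = n log 4; n dominates (log n)^2.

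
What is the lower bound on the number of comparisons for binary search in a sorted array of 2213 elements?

With 2213 possible positions, we need at least ceil(log_2(2213)) = 12 comparisons. Each comparison splits the remaining candidates by at most half.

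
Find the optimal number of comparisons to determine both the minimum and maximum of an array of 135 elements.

Naive approach: 268 comparisons (134 for max + 134 for min).
Optimal: Compare elements in pairs first (floor(n/2) = 67 comparisons), then find max among winners and min among losers (67 comparisons each).
Total: ceil(3n/2) - 2 = 201 comparisons. An adversary argument shows this is also a lower bound.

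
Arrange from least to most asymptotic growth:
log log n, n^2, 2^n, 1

Ordered by growth rate: 1 < log log n < n^2 < 2^n.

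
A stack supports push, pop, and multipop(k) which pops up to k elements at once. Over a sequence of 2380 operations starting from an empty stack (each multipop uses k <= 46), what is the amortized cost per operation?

Each element is pushed exactly once and popped at most once (whether by pop or as part of a multipop). So the total number of individual pops over the whole sequence is at most the number of pushes, which is at most 2380. Total work <= 2 * 2380, hence O(1) amortized per operation.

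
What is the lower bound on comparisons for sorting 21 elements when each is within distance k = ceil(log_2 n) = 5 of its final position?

Partition the 21 positions into floor(n/k) blocks of k = 5 consecutive positions; any permutation within a block keeps every element within k of its final position, so there are at least (k!)^(n/k) distinguishable inputs. Lower bound: log_2((k!)^(n/k)) = (n/k) * log_2(k!) = Theta(n log k); with k = ceil(log_2 n), this is Omega(n log log n).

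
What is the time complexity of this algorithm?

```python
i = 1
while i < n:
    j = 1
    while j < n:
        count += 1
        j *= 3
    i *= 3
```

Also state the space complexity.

Time complexity: O(log^2 n).
Space complexity: O(1).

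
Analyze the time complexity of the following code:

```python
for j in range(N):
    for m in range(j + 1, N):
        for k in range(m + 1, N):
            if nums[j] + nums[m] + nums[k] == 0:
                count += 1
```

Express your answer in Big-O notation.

Time complexity: O(n^3).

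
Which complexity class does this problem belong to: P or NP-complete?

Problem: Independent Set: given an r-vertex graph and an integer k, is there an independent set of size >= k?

This problem is NP-complete: complement of Clique (with k part of the input).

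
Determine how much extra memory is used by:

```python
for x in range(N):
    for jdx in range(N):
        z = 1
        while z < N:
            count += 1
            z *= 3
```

Space complexity: O(1).
Only a constant amount of auxiliary storage is used; nothing grows with n.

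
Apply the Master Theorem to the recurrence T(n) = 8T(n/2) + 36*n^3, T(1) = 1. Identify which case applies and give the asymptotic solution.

a=8, b=2, f(n)=36*n^3.
log_2(8) = 3, so n^(log_b(a)) = n^3.
f(n) = Theta(n^3), so Case 2 applies.
T(n) = Theta(n^3 log n).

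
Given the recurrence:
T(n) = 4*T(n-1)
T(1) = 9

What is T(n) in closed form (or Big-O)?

Each step multiplies by 4. T(n) = T(1)*4^(n-1) = 9*4^(n-1).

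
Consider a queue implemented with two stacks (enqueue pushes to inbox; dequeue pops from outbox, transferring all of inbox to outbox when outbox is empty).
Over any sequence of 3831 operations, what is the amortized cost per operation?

Each element is pushed to inbox once, popped once, pushed to outbox once, and popped once: 4 unit operations over its lifetime. Over 3831 operations the total work is O(3831). Amortized O(1) per enqueue/dequeue.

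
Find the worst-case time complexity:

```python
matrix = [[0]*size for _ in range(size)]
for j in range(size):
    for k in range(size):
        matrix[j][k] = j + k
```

Time complexity: O(n^2).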